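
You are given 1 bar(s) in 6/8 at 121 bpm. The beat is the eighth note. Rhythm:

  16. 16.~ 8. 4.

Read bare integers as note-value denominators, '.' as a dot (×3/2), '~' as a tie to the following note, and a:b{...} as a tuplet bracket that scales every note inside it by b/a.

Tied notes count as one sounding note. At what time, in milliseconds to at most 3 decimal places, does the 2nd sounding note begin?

note 2 onset = 3/4b = 371.901ms

1. 0.0ms @ 0 + 371.901ms (3/4)
2. 371.901ms @ 3/4 + 1115.702ms (9/4)
3. 1487.603ms @ 3 + 1487.603ms (3)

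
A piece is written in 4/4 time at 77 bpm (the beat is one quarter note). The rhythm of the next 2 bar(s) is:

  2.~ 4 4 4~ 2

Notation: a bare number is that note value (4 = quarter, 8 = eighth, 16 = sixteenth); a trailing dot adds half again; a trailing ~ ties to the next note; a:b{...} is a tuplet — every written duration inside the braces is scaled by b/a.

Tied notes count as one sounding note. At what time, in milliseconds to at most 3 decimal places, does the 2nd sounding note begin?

1. 0.0ms @ 0 + 3116.883ms (4)
2. 3116.883ms @ 4 + 779.221ms (1)
3. 3896.104ms @ 5 + 2337.662ms (3)

note 2 onset = 4b = 3116.883ms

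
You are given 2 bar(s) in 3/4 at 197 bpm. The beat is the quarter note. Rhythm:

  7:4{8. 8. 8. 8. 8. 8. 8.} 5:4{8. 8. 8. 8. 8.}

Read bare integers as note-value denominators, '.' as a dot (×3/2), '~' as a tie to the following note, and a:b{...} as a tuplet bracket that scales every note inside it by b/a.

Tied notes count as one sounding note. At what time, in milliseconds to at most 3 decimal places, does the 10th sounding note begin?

note 10 onset = 21/5b = 1279.188ms

1. 0.0ms @ 0 + 130.529ms (3/7)
2. 130.529ms @ 3/7 + 130.529ms (3/7)
3. 261.059ms @ 6/7 + 130.529ms (3/7)
4. 391.588ms @ 9/7 + 130.529ms (3/7)
5. 522.117ms @ 12/7 + 130.529ms (3/7)
6. 652.647ms @ 15/7 + 130.529ms (3/7)
7. 783.176ms @ 18/7 + 130.529ms (3/7)
8. 913.706ms @ 3 + 182.741ms (3/5)
9. 1096.447ms @ 18/5 + 182.741ms (3/5)
10. 1279.188ms @ 21/5 + 182.741ms (3/5)
11. 1461.929ms @ 24/5 + 182.741ms (3/5)
12. 1644.67ms @ 27/5 + 182.741ms (3/5)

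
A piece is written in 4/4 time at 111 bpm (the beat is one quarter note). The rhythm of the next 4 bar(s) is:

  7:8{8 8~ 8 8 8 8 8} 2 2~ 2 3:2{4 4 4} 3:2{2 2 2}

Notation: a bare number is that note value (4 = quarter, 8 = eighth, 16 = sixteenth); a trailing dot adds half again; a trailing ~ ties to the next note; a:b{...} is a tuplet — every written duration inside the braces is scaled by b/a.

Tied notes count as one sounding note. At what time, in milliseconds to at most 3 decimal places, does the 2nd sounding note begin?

note 2 onset = 4/7b = 308.88ms

1. 0.0ms @ 0 + 308.88ms (4/7)
2. 308.88ms @ 4/7 + 617.761ms (8/7)
3. 926.641ms @ 12/7 + 308.88ms (4/7)
4. 1235.521ms @ 16/7 + 308.88ms (4/7)
5. 1544.402ms @ 20/7 + 308.88ms (4/7)
6. 1853.282ms @ 24/7 + 308.88ms (4/7)
7. 2162.162ms @ 4 + 1081.081ms (2)
8. 3243.243ms @ 6 + 2162.162ms (4)
9. 5405.405ms @ 10 + 360.36ms (2/3)
10. 5765.766ms @ 32/3 + 360.36ms (2/3)
11. 6126.126ms @ 34/3 + 360.36ms (2/3)
12. 6486.486ms @ 12 + 720.721ms (4/3)
13. 7207.207ms @ 40/3 + 720.721ms (4/3)
14. 7927.928ms @ 44/3 + 720.721ms (4/3)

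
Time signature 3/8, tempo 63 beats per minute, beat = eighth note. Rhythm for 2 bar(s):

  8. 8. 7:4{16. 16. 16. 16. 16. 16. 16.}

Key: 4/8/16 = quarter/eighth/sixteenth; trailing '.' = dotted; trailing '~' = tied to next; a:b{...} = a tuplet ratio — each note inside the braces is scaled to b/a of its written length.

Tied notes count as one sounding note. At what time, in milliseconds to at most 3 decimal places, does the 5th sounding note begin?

1. 0.0ms @ 0 + 1428.571ms (3/2)
2. 1428.571ms @ 3/2 + 1428.571ms (3/2)
3. 2857.143ms @ 3 + 408.163ms (3/7)
4. 3265.306ms @ 24/7 + 408.163ms (3/7)
5. 3673.469ms @ 27/7 + 408.163ms (3/7)
6. 4081.633ms @ 30/7 + 408.163ms (3/7)
7. 4489.796ms @ 33/7 + 408.163ms (3/7)
8. 4897.959ms @ 36/7 + 408.163ms (3/7)
9. 5306.122ms @ 39/7 + 408.163ms (3/7)

note 5 onset = 27/7b = 3673.469ms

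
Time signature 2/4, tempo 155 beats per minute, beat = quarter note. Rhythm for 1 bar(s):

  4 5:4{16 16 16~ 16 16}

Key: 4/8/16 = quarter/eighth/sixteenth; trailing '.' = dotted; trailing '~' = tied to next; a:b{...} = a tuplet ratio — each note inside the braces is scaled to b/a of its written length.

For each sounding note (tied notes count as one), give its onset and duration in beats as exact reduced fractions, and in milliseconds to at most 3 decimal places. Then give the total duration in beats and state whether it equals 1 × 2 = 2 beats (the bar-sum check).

1) 0.0ms=0b +387.097ms=1b
2) 387.097ms=1b +77.419ms=1/5b
3) 464.516ms=6/5b +77.419ms=1/5b
4) 541.935ms=7/5b +154.839ms=2/5b
5) 696.774ms=9/5b +77.419ms=1/5b
Σ=2b of 2 (155bpm 2/4) — PASS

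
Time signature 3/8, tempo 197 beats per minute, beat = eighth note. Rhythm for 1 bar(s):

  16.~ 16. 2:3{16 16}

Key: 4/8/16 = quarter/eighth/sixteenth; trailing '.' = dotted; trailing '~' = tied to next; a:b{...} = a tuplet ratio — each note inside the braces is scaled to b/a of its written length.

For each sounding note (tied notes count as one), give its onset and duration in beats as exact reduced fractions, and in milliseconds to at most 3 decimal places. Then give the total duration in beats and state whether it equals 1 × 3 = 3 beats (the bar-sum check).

1) 0.0ms=0b +456.853ms=3/2b
2) 456.853ms=3/2b +228.426ms=3/4b
3) 685.279ms=9/4b +228.426ms=3/4b
Σ=3b of 3 (197bpm 3/8) — PASS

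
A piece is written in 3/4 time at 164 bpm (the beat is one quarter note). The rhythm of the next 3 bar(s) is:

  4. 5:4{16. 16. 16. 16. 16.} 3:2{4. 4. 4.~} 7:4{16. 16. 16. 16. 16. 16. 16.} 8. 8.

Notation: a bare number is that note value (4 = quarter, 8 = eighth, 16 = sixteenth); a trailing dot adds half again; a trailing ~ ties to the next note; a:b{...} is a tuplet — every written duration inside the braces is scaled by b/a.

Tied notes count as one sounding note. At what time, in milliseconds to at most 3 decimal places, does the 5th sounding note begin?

1. 0.0ms @ 0 + 548.78ms (3/2)
2. 548.78ms @ 3/2 + 109.756ms (3/10)
3. 658.537ms @ 9/5 + 109.756ms (3/10)
4. 768.293ms @ 21/10 + 109.756ms (3/10)
5. 878.049ms @ 12/5 + 109.756ms (3/10)
6. 987.805ms @ 27/10 + 109.756ms (3/10)
7. 1097.561ms @ 3 + 365.854ms (1)
8. 1463.415ms @ 4 + 365.854ms (1)
9. 1829.268ms @ 5 + 444.251ms (17/14)
10. 2273.519ms @ 87/14 + 78.397ms (3/14)
11. 2351.916ms @ 45/7 + 78.397ms (3/14)
12. 2430.314ms @ 93/14 + 78.397ms (3/14)
13. 2508.711ms @ 48/7 + 78.397ms (3/14)
14. 2587.108ms @ 99/14 + 78.397ms (3/14)
15. 2665.505ms @ 51/7 + 78.397ms (3/14)
16. 2743.902ms @ 15/2 + 274.39ms (3/4)
17. 3018.293ms @ 33/4 + 274.39ms (3/4)

note 5 onset = 12/5b = 878.049ms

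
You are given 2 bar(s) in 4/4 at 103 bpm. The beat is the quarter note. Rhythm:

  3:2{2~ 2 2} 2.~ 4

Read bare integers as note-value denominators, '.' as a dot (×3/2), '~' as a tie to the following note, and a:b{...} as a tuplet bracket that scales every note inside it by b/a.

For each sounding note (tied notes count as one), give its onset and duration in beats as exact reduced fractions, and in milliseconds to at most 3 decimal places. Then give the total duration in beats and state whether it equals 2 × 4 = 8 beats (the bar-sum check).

1) 0.0ms=0b +1553.398ms=8/3b
2) 1553.398ms=8/3b +776.699ms=4/3b
3) 2330.097ms=4b +2330.097ms=4b
Σ=8b of 8 (103bpm 4/4) — PASS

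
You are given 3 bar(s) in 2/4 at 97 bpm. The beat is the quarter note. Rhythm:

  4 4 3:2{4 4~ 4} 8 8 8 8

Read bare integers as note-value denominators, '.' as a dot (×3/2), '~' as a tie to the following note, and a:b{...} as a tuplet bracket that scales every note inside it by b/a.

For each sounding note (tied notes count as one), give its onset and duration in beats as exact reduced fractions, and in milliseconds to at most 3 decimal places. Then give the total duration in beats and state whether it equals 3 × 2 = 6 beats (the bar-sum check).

1) 0.0ms=0b +618.557ms=1b
2) 618.557ms=1b +618.557ms=1b
3) 1237.113ms=2b +412.371ms=2/3b
4) 1649.485ms=8/3b +824.742ms=4/3b
5) 2474.227ms=4b +309.278ms=1/2b
6) 2783.505ms=9/2b +309.278ms=1/2b
7) 3092.784ms=5b +309.278ms=1/2b
8) 3402.062ms=11/2b +309.278ms=1/2b
Σ=6b of 6 (97bpm 2/4) — PASS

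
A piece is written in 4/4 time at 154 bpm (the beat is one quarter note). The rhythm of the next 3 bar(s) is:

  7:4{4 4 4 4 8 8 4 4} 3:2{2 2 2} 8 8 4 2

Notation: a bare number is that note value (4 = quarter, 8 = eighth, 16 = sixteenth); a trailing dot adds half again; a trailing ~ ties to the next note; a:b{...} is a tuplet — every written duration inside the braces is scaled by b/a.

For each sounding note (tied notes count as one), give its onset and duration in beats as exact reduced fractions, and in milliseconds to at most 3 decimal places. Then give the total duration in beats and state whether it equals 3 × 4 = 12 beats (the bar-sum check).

1) 0.0ms=0b +222.635ms=4/7b
2) 222.635ms=4/7b +222.635ms=4/7b
3) 445.269ms=8/7b +222.635ms=4/7b
4) 667.904ms=12/7b +222.635ms=4/7b
5) 890.538ms=16/7b +111.317ms=2/7b
6) 1001.855ms=18/7b +111.317ms=2/7b
7) 1113.173ms=20/7b +222.635ms=4/7b
8) 1335.807ms=24/7b +222.635ms=4/7b
9) 1558.442ms=4b +519.481ms=4/3b
10) 2077.922ms=16/3b +519.481ms=4/3b
11) 2597.403ms=20/3b +519.481ms=4/3b
12) 3116.883ms=8b +194.805ms=1/2b
13) 3311.688ms=17/2b +194.805ms=1/2b
14) 3506.494ms=9b +389.61ms=1b
15) 3896.104ms=10b +779.221ms=2b
Σ=12b of 12 (154bpm 4/4) — PASS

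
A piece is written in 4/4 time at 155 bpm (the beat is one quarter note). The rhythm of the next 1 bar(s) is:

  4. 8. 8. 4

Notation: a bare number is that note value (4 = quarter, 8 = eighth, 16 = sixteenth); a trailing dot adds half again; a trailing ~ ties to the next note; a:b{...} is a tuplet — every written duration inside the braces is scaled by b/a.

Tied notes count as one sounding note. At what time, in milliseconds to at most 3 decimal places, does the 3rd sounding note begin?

note 3 onset = 9/4b = 870.968ms

1. 0.0ms @ 0 + 580.645ms (3/2)
2. 580.645ms @ 3/2 + 290.323ms (3/4)
3. 870.968ms @ 9/4 + 290.323ms (3/4)
4. 1161.29ms @ 3 + 387.097ms (1)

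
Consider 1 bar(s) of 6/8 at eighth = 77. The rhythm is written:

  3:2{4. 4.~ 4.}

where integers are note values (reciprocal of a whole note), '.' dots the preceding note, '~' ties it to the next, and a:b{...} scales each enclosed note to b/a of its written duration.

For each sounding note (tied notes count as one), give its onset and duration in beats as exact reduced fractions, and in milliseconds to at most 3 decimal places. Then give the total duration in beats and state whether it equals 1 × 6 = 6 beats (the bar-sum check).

1) 0.0ms=0b +1558.442ms=2b
2) 1558.442ms=2b +3116.883ms=4b
Σ=6b of 6 (77bpm 6/8) — PASS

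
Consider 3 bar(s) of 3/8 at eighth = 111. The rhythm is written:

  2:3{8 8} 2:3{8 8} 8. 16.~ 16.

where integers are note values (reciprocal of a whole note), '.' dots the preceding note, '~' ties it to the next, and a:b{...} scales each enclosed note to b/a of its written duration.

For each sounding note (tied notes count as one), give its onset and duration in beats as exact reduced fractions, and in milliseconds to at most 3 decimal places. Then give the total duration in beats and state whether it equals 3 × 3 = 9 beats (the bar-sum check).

1) 0.0ms=0b +810.811ms=3/2b
2) 810.811ms=3/2b +810.811ms=3/2b
3) 1621.622ms=3b +810.811ms=3/2b
4) 2432.432ms=9/2b +810.811ms=3/2b
5) 3243.243ms=6b +810.811ms=3/2b
6) 4054.054ms=15/2b +810.811ms=3/2b
Σ=9b of 9 (111bpm 3/8) — PASS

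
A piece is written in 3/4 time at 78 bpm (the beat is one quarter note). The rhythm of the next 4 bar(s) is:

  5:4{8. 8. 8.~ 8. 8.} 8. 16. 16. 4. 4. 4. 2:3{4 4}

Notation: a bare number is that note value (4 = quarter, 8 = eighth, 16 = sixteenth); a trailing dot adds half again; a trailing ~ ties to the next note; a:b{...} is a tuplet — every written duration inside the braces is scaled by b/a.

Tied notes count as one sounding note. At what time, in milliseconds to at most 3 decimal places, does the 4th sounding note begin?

note 4 onset = 12/5b = 1846.154ms

1. 0.0ms @ 0 + 461.538ms (3/5)
2. 461.538ms @ 3/5 + 461.538ms (3/5)
3. 923.077ms @ 6/5 + 923.077ms (6/5)
4. 1846.154ms @ 12/5 + 461.538ms (3/5)
5. 2307.692ms @ 3 + 576.923ms (3/4)
6. 2884.615ms @ 15/4 + 288.462ms (3/8)
7. 3173.077ms @ 33/8 + 288.462ms (3/8)
8. 3461.538ms @ 9/2 + 1153.846ms (3/2)
9. 4615.385ms @ 6 + 1153.846ms (3/2)
10. 5769.231ms @ 15/2 + 1153.846ms (3/2)
11. 6923.077ms @ 9 + 1153.846ms (3/2)
12. 8076.923ms @ 21/2 + 1153.846ms (3/2)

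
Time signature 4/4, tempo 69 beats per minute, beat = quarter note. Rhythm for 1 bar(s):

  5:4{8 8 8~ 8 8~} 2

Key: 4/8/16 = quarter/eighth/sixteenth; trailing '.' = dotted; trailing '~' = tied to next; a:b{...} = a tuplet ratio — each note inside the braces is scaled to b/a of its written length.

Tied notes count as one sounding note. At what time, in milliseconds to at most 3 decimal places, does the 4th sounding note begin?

1. 0.0ms @ 0 + 347.826ms (2/5)
2. 347.826ms @ 2/5 + 347.826ms (2/5)
3. 695.652ms @ 4/5 + 695.652ms (4/5)
4. 1391.304ms @ 8/5 + 2086.957ms (12/5)

note 4 onset = 8/5b = 1391.304ms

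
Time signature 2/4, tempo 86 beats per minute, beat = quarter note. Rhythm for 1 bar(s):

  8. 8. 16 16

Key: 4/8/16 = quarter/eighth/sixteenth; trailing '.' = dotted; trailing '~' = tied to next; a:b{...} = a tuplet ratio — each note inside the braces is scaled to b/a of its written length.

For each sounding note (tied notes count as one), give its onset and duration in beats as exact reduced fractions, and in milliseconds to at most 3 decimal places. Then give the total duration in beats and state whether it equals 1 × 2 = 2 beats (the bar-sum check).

1) 0.0ms=0b +523.256ms=3/4b
2) 523.256ms=3/4b +523.256ms=3/4b
3) 1046.512ms=3/2b +174.419ms=1/4b
4) 1220.93ms=7/4b +174.419ms=1/4b
Σ=2b of 2 (86bpm 2/4) — PASS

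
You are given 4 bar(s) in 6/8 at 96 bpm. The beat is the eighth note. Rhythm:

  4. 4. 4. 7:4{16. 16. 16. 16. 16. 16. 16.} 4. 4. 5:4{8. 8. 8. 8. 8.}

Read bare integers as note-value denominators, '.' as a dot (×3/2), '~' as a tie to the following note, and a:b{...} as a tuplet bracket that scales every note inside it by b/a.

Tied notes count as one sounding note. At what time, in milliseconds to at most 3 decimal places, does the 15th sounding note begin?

1. 0.0ms @ 0 + 1875.0ms (3)
2. 1875.0ms @ 3 + 1875.0ms (3)
3. 3750.0ms @ 6 + 1875.0ms (3)
4. 5625.0ms @ 9 + 267.857ms (3/7)
5. 5892.857ms @ 66/7 + 267.857ms (3/7)
6. 6160.714ms @ 69/7 + 267.857ms (3/7)
7. 6428.571ms @ 72/7 + 267.857ms (3/7)
8. 6696.429ms @ 75/7 + 267.857ms (3/7)
9. 6964.286ms @ 78/7 + 267.857ms (3/7)
10. 7232.143ms @ 81/7 + 267.857ms (3/7)
11. 7500.0ms @ 12 + 1875.0ms (3)
12. 9375.0ms @ 15 + 1875.0ms (3)
13. 11250.0ms @ 18 + 750.0ms (6/5)
14. 12000.0ms @ 96/5 + 750.0ms (6/5)
15. 12750.0ms @ 102/5 + 750.0ms (6/5)
16. 13500.0ms @ 108/5 + 750.0ms (6/5)
17. 14250.0ms @ 114/5 + 750.0ms (6/5)

note 15 onset = 102/5b = 12750.0ms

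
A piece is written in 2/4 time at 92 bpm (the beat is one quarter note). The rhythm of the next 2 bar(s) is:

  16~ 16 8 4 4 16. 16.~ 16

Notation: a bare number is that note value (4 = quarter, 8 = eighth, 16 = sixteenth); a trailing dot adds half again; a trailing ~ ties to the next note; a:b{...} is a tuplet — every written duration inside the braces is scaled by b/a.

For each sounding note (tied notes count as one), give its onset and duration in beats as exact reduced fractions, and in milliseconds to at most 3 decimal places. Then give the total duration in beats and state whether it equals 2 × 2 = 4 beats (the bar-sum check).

1) 0.0ms=0b +326.087ms=1/2b
2) 326.087ms=1/2b +326.087ms=1/2b
3) 652.174ms=1b +652.174ms=1b
4) 1304.348ms=2b +652.174ms=1b
5) 1956.522ms=3b +244.565ms=3/8b
6) 2201.087ms=27/8b +407.609ms=5/8b
Σ=4b of 4 (92bpm 2/4) — PASS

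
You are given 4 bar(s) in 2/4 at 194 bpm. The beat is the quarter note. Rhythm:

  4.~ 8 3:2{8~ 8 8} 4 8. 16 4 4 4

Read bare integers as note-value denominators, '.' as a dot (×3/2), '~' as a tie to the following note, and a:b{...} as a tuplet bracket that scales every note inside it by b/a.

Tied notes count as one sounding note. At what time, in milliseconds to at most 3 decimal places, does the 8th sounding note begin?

note 8 onset = 6b = 1855.67ms

1. 0.0ms @ 0 + 618.557ms (2)
2. 618.557ms @ 2 + 206.186ms (2/3)
3. 824.742ms @ 8/3 + 103.093ms (1/3)
4. 927.835ms @ 3 + 309.278ms (1)
5. 1237.113ms @ 4 + 231.959ms (3/4)
6. 1469.072ms @ 19/4 + 77.32ms (1/4)
7. 1546.392ms @ 5 + 309.278ms (1)
8. 1855.67ms @ 6 + 309.278ms (1)
9. 2164.948ms @ 7 + 309.278ms (1)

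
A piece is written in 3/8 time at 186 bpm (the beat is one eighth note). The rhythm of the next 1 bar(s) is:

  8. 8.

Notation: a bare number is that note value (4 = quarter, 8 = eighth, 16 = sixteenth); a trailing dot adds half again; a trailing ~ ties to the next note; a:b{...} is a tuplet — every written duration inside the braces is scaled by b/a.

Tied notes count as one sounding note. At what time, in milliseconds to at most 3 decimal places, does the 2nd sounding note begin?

note 2 onset = 3/2b = 483.871ms

1. 0.0ms @ 0 + 483.871ms (3/2)
2. 483.871ms @ 3/2 + 483.871ms (3/2)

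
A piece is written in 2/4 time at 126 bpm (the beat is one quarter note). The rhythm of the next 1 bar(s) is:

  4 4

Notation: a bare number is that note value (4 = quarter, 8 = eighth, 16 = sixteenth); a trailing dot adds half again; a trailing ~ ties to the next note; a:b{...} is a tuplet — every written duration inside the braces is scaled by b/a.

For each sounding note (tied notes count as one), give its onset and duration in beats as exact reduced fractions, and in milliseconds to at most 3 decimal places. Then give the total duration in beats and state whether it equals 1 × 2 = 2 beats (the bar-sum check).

1) 0.0ms=0b +476.19ms=1b
2) 476.19ms=1b +476.19ms=1b
Σ=2b of 2 (126bpm 2/4) — PASS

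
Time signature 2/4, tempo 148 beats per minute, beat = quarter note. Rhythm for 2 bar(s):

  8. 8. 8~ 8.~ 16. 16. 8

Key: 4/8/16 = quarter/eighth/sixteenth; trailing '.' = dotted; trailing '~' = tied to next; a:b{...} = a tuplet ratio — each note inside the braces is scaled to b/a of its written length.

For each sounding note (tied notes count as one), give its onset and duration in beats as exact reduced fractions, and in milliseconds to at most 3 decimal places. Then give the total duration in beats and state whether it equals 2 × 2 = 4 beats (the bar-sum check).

1) 0.0ms=0b +304.054ms=3/4b
2) 304.054ms=3/4b +304.054ms=3/4b
3) 608.108ms=3/2b +658.784ms=13/8b
4) 1266.892ms=25/8b +152.027ms=3/8b
5) 1418.919ms=7/2b +202.703ms=1/2b
Σ=4b of 4 (148bpm 2/4) — PASS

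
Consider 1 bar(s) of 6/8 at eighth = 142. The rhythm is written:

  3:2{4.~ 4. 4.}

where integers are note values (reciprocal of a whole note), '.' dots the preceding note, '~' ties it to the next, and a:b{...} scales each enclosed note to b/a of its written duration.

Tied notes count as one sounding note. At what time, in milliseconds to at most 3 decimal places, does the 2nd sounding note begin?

1. 0.0ms @ 0 + 1690.141ms (4)
2. 1690.141ms @ 4 + 845.07ms (2)

note 2 onset = 4b = 1690.141ms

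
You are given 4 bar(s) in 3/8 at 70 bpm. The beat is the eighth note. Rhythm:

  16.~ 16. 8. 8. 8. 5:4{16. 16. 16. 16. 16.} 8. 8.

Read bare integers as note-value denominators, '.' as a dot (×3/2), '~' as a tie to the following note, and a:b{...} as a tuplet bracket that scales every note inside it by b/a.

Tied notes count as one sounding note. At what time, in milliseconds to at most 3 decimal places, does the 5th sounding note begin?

1. 0.0ms @ 0 + 1285.714ms (3/2)
2. 1285.714ms @ 3/2 + 1285.714ms (3/2)
3. 2571.429ms @ 3 + 1285.714ms (3/2)
4. 3857.143ms @ 9/2 + 1285.714ms (3/2)
5. 5142.857ms @ 6 + 514.286ms (3/5)
6. 5657.143ms @ 33/5 + 514.286ms (3/5)
7. 6171.429ms @ 36/5 + 514.286ms (3/5)
8. 6685.714ms @ 39/5 + 514.286ms (3/5)
9. 7200.0ms @ 42/5 + 514.286ms (3/5)
10. 7714.286ms @ 9 + 1285.714ms (3/2)
11. 9000.0ms @ 21/2 + 1285.714ms (3/2)

note 5 onset = 6b = 5142.857ms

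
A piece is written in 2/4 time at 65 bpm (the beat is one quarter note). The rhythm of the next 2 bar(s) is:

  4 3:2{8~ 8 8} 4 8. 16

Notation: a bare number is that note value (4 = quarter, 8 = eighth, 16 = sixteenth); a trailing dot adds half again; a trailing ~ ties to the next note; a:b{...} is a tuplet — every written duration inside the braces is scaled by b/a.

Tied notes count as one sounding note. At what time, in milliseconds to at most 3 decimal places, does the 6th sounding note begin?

note 6 onset = 15/4b = 3461.538ms

1. 0.0ms @ 0 + 923.077ms (1)
2. 923.077ms @ 1 + 615.385ms (2/3)
3. 1538.462ms @ 5/3 + 307.692ms (1/3)
4. 1846.154ms @ 2 + 923.077ms (1)
5. 2769.231ms @ 3 + 692.308ms (3/4)
6. 3461.538ms @ 15/4 + 230.769ms (1/4)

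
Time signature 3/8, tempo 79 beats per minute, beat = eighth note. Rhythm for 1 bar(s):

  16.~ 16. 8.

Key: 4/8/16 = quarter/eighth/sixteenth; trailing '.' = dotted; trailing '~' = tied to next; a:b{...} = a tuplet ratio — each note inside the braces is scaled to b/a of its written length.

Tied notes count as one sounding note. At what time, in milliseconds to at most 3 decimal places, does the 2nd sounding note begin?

1. 0.0ms @ 0 + 1139.241ms (3/2)
2. 1139.241ms @ 3/2 + 1139.241ms (3/2)

note 2 onset = 3/2b = 1139.241ms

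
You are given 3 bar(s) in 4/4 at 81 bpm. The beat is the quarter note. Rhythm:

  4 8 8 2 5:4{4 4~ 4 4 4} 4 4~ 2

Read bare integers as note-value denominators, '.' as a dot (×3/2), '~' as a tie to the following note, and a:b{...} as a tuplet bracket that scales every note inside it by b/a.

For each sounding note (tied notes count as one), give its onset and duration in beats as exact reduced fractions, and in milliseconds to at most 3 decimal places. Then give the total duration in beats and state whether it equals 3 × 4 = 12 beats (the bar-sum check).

1) 0.0ms=0b +740.741ms=1b
2) 740.741ms=1b +370.37ms=1/2b
3) 1111.111ms=3/2b +370.37ms=1/2b
4) 1481.481ms=2b +1481.481ms=2b
5) 2962.963ms=4b +592.593ms=4/5b
6) 3555.556ms=24/5b +1185.185ms=8/5b
7) 4740.741ms=32/5b +592.593ms=4/5b
8) 5333.333ms=36/5b +592.593ms=4/5b
9) 5925.926ms=8b +740.741ms=1b
10) 6666.667ms=9b +2222.222ms=3b
Σ=12b of 12 (81bpm 4/4) — PASS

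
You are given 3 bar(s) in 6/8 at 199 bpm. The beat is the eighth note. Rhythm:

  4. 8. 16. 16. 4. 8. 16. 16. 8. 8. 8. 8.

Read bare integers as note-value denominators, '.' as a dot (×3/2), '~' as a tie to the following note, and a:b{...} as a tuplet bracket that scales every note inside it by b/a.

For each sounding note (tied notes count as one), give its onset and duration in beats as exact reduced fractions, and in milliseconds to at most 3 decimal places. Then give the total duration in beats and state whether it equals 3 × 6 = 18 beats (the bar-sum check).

1) 0.0ms=0b +904.523ms=3b
2) 904.523ms=3b +452.261ms=3/2b
3) 1356.784ms=9/2b +226.131ms=3/4b
4) 1582.915ms=21/4b +226.131ms=3/4b
5) 1809.045ms=6b +904.523ms=3b
6) 2713.568ms=9b +452.261ms=3/2b
7) 3165.829ms=21/2b +226.131ms=3/4b
8) 3391.96ms=45/4b +226.131ms=3/4b
9) 3618.09ms=12b +452.261ms=3/2b
10) 4070.352ms=27/2b +452.261ms=3/2b
11) 4522.613ms=15b +452.261ms=3/2b
12) 4974.874ms=33/2b +452.261ms=3/2b
Σ=18b of 18 (199bpm 6/8) — PASS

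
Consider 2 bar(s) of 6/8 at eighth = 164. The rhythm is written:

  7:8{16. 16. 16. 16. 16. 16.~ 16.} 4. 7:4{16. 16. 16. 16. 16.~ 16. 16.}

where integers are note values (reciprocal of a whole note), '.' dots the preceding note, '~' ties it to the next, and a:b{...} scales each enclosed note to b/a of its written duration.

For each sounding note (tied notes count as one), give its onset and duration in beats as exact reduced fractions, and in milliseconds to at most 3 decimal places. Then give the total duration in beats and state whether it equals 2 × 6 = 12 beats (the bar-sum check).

1) 0.0ms=0b +313.589ms=6/7b
2) 313.589ms=6/7b +313.589ms=6/7b
3) 627.178ms=12/7b +313.589ms=6/7b
4) 940.767ms=18/7b +313.589ms=6/7b
5) 1254.355ms=24/7b +313.589ms=6/7b
6) 1567.944ms=30/7b +627.178ms=12/7b
7) 2195.122ms=6b +1097.561ms=3b
8) 3292.683ms=9b +156.794ms=3/7b
9) 3449.477ms=66/7b +156.794ms=3/7b
10) 3606.272ms=69/7b +156.794ms=3/7b
11) 3763.066ms=72/7b +156.794ms=3/7b
12) 3919.861ms=75/7b +313.589ms=6/7b
13) 4233.449ms=81/7b +156.794ms=3/7b
Σ=12b of 12 (164bpm 6/8) — PASS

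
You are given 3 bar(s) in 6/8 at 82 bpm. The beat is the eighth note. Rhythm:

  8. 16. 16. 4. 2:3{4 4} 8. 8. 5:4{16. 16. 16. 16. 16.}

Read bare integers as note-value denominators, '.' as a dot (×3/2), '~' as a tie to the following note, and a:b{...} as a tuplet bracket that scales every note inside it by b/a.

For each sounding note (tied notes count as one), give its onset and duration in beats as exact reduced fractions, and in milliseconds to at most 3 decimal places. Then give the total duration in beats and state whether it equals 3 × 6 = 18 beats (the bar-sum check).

1) 0.0ms=0b +1097.561ms=3/2b
2) 1097.561ms=3/2b +548.78ms=3/4b
3) 1646.341ms=9/4b +548.78ms=3/4b
4) 2195.122ms=3b +2195.122ms=3b
5) 4390.244ms=6b +2195.122ms=3b
6) 6585.366ms=9b +2195.122ms=3b
7) 8780.488ms=12b +1097.561ms=3/2b
8) 9878.049ms=27/2b +1097.561ms=3/2b
9) 10975.61ms=15b +439.024ms=3/5b
10) 11414.634ms=78/5b +439.024ms=3/5b
11) 11853.659ms=81/5b +439.024ms=3/5b
12) 12292.683ms=84/5b +439.024ms=3/5b
13) 12731.707ms=87/5b +439.024ms=3/5b
Σ=18b of 18 (82bpm 6/8) — PASS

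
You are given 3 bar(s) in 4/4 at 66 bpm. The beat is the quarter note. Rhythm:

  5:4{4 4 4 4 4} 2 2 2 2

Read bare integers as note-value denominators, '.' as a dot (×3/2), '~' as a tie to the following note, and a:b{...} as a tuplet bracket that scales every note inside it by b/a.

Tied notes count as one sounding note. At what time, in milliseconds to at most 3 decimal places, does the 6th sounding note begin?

note 6 onset = 4b = 3636.364ms

1. 0.0ms @ 0 + 727.273ms (4/5)
2. 727.273ms @ 4/5 + 727.273ms (4/5)
3. 1454.545ms @ 8/5 + 727.273ms (4/5)
4. 2181.818ms @ 12/5 + 727.273ms (4/5)
5. 2909.091ms @ 16/5 + 727.273ms (4/5)
6. 3636.364ms @ 4 + 1818.182ms (2)
7. 5454.545ms @ 6 + 1818.182ms (2)
8. 7272.727ms @ 8 + 1818.182ms (2)
9. 9090.909ms @ 10 + 1818.182ms (2)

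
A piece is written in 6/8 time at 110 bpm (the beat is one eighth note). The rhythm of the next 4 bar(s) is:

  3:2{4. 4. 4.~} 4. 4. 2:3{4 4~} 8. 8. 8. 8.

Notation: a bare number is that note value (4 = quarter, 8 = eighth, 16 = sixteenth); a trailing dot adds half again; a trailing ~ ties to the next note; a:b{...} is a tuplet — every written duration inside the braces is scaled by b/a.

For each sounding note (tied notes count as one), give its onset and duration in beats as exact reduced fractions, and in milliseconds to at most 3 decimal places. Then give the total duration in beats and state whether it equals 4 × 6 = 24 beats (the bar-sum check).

1) 0.0ms=0b +1090.909ms=2b
2) 1090.909ms=2b +1090.909ms=2b
3) 2181.818ms=4b +2727.273ms=5b
4) 4909.091ms=9b +1636.364ms=3b
5) 6545.455ms=12b +1636.364ms=3b
6) 8181.818ms=15b +2454.545ms=9/2b
7) 10636.364ms=39/2b +818.182ms=3/2b
8) 11454.545ms=21b +818.182ms=3/2b
9) 12272.727ms=45/2b +818.182ms=3/2b
Σ=24b of 24 (110bpm 6/8) — PASS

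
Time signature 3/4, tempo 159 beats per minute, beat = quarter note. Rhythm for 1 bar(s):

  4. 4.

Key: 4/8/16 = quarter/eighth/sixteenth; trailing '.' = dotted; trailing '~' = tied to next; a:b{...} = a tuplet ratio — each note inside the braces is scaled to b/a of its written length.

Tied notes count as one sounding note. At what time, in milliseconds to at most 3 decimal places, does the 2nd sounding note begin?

note 2 onset = 3/2b = 566.038ms

1. 0.0ms @ 0 + 566.038ms (3/2)
2. 566.038ms @ 3/2 + 566.038ms (3/2)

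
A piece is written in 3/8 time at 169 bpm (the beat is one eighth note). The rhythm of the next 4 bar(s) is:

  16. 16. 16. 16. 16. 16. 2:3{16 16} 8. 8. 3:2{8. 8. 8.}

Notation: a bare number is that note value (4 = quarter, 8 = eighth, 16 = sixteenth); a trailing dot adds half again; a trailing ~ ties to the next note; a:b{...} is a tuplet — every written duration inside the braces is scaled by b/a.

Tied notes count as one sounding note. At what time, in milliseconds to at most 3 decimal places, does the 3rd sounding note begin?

note 3 onset = 3/2b = 532.544ms

1. 0.0ms @ 0 + 266.272ms (3/4)
2. 266.272ms @ 3/4 + 266.272ms (3/4)
3. 532.544ms @ 3/2 + 266.272ms (3/4)
4. 798.817ms @ 9/4 + 266.272ms (3/4)
5. 1065.089ms @ 3 + 266.272ms (3/4)
6. 1331.361ms @ 15/4 + 266.272ms (3/4)
7. 1597.633ms @ 9/2 + 266.272ms (3/4)
8. 1863.905ms @ 21/4 + 266.272ms (3/4)
9. 2130.178ms @ 6 + 532.544ms (3/2)
10. 2662.722ms @ 15/2 + 532.544ms (3/2)
11. 3195.266ms @ 9 + 355.03ms (1)
12. 3550.296ms @ 10 + 355.03ms (1)
13. 3905.325ms @ 11 + 355.03ms (1)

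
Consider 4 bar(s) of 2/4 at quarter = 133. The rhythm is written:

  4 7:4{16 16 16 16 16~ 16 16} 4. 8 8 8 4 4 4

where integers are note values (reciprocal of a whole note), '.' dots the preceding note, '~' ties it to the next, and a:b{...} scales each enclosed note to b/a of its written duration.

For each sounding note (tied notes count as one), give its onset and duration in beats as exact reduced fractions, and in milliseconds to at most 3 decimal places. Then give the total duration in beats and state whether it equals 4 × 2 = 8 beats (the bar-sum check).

1) 0.0ms=0b +451.128ms=1b
2) 451.128ms=1b +64.447ms=1/7b
3) 515.575ms=8/7b +64.447ms=1/7b
4) 580.021ms=9/7b +64.447ms=1/7b
5) 644.468ms=10/7b +64.447ms=1/7b
6) 708.915ms=11/7b +128.894ms=2/7b
7) 837.809ms=13/7b +64.447ms=1/7b
8) 902.256ms=2b +676.692ms=3/2b
9) 1578.947ms=7/2b +225.564ms=1/2b
10) 1804.511ms=4b +225.564ms=1/2b
11) 2030.075ms=9/2b +225.564ms=1/2b
12) 2255.639ms=5b +451.128ms=1b
13) 2706.767ms=6b +451.128ms=1b
14) 3157.895ms=7b +451.128ms=1b
Σ=8b of 8 (133bpm 2/4) — PASS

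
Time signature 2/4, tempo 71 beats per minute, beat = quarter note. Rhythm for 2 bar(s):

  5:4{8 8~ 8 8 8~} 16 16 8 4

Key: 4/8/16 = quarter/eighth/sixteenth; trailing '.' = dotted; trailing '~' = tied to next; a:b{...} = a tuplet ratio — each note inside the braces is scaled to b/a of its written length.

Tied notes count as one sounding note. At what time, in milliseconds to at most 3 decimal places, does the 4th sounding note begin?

1. 0.0ms @ 0 + 338.028ms (2/5)
2. 338.028ms @ 2/5 + 676.056ms (4/5)
3. 1014.085ms @ 6/5 + 338.028ms (2/5)
4. 1352.113ms @ 8/5 + 549.296ms (13/20)
5. 1901.408ms @ 9/4 + 211.268ms (1/4)
6. 2112.676ms @ 5/2 + 422.535ms (1/2)
7. 2535.211ms @ 3 + 845.07ms (1)

note 4 onset = 8/5b = 1352.113ms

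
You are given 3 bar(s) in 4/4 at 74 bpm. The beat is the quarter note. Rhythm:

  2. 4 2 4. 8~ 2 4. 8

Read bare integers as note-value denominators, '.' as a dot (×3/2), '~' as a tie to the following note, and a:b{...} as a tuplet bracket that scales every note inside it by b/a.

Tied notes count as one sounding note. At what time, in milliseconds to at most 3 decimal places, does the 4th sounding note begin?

note 4 onset = 6b = 4864.865ms

1. 0.0ms @ 0 + 2432.432ms (3)
2. 2432.432ms @ 3 + 810.811ms (1)
3. 3243.243ms @ 4 + 1621.622ms (2)
4. 4864.865ms @ 6 + 1216.216ms (3/2)
5. 6081.081ms @ 15/2 + 2027.027ms (5/2)
6. 8108.108ms @ 10 + 1216.216ms (3/2)
7. 9324.324ms @ 23/2 + 405.405ms (1/2)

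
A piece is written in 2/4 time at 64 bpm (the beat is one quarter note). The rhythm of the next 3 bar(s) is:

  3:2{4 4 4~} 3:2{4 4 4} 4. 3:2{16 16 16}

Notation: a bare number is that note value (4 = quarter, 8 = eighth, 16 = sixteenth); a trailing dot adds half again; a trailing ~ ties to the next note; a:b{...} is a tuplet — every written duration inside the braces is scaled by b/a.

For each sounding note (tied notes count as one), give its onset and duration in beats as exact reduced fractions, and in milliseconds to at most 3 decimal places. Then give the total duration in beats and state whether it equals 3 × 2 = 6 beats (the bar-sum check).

1) 0.0ms=0b +625.0ms=2/3b
2) 625.0ms=2/3b +625.0ms=2/3b
3) 1250.0ms=4/3b +1250.0ms=4/3b
4) 2500.0ms=8/3b +625.0ms=2/3b
5) 3125.0ms=10/3b +625.0ms=2/3b
6) 3750.0ms=4b +1406.25ms=3/2b
7) 5156.25ms=11/2b +156.25ms=1/6b
8) 5312.5ms=17/3b +156.25ms=1/6b
9) 5468.75ms=35/6b +156.25ms=1/6b
Σ=6b of 6 (64bpm 2/4) — PASS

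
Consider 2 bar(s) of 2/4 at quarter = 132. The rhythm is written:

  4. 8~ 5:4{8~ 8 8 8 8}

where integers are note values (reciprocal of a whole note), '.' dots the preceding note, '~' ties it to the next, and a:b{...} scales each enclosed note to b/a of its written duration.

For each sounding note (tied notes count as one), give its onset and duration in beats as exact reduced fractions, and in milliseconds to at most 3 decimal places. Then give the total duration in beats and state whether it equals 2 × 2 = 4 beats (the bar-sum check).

1) 0.0ms=0b +681.818ms=3/2b
2) 681.818ms=3/2b +590.909ms=13/10b
3) 1272.727ms=14/5b +181.818ms=2/5b
4) 1454.545ms=16/5b +181.818ms=2/5b
5) 1636.364ms=18/5b +181.818ms=2/5b
Σ=4b of 4 (132bpm 2/4) — PASS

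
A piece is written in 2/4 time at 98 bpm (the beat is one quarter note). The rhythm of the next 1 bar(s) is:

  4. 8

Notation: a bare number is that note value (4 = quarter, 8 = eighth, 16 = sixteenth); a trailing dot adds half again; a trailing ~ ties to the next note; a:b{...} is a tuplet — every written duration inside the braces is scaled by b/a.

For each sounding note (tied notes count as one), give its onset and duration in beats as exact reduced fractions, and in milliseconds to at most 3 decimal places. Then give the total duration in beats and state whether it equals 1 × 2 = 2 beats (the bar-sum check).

1) 0.0ms=0b +918.367ms=3/2b
2) 918.367ms=3/2b +306.122ms=1/2b
Σ=2b of 2 (98bpm 2/4) — PASS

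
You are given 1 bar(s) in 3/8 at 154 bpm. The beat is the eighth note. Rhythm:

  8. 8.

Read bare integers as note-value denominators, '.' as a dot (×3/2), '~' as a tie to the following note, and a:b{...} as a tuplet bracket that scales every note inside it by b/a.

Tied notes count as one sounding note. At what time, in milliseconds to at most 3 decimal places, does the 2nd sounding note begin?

note 2 onset = 3/2b = 584.416ms

1. 0.0ms @ 0 + 584.416ms (3/2)
2. 584.416ms @ 3/2 + 584.416ms (3/2)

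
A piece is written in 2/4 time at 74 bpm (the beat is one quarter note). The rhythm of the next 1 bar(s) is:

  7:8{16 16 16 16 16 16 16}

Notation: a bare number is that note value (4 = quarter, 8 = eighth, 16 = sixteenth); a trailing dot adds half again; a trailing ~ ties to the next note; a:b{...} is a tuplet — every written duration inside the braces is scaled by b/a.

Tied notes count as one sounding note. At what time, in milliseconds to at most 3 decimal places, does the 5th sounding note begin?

note 5 onset = 8/7b = 926.641ms

1. 0.0ms @ 0 + 231.66ms (2/7)
2. 231.66ms @ 2/7 + 231.66ms (2/7)
3. 463.32ms @ 4/7 + 231.66ms (2/7)
4. 694.981ms @ 6/7 + 231.66ms (2/7)
5. 926.641ms @ 8/7 + 231.66ms (2/7)
6. 1158.301ms @ 10/7 + 231.66ms (2/7)
7. 1389.961ms @ 12/7 + 231.66ms (2/7)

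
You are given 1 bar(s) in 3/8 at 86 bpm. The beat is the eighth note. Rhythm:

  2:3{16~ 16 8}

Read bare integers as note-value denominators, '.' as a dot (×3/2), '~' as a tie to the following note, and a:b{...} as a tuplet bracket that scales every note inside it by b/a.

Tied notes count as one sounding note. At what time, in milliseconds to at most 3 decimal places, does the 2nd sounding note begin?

1. 0.0ms @ 0 + 1046.512ms (3/2)
2. 1046.512ms @ 3/2 + 1046.512ms (3/2)

note 2 onset = 3/2b = 1046.512ms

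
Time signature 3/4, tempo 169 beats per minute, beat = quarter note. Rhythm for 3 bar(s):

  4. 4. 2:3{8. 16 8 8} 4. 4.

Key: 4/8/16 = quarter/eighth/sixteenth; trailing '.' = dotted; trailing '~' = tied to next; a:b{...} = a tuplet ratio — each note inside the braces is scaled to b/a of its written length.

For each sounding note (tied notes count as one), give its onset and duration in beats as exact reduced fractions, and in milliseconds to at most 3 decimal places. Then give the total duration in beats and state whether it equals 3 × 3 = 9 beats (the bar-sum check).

1) 0.0ms=0b +532.544ms=3/2b
2) 532.544ms=3/2b +532.544ms=3/2b
3) 1065.089ms=3b +399.408ms=9/8b
4) 1464.497ms=33/8b +133.136ms=3/8b
5) 1597.633ms=9/2b +266.272ms=3/4b
6) 1863.905ms=21/4b +266.272ms=3/4b
7) 2130.178ms=6b +532.544ms=3/2b
8) 2662.722ms=15/2b +532.544ms=3/2b
Σ=9b of 9 (169bpm 3/4) — PASS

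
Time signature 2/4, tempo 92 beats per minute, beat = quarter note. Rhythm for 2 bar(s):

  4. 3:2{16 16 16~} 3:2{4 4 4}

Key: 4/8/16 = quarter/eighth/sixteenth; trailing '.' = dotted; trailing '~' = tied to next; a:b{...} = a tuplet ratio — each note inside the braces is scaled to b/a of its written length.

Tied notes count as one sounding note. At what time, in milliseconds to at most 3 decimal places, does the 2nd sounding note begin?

note 2 onset = 3/2b = 978.261ms

1. 0.0ms @ 0 + 978.261ms (3/2)
2. 978.261ms @ 3/2 + 108.696ms (1/6)
3. 1086.957ms @ 5/3 + 108.696ms (1/6)
4. 1195.652ms @ 11/6 + 543.478ms (5/6)
5. 1739.13ms @ 8/3 + 434.783ms (2/3)
6. 2173.913ms @ 10/3 + 434.783ms (2/3)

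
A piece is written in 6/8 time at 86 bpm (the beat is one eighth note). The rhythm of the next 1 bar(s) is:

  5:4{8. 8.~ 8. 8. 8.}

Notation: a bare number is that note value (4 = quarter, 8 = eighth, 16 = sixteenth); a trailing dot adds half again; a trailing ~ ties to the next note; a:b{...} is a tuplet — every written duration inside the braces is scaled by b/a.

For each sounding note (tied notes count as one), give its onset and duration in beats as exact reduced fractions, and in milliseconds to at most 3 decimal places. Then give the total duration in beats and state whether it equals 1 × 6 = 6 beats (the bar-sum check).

1) 0.0ms=0b +837.209ms=6/5b
2) 837.209ms=6/5b +1674.419ms=12/5b
3) 2511.628ms=18/5b +837.209ms=6/5b
4) 3348.837ms=24/5b +837.209ms=6/5b
Σ=6b of 6 (86bpm 6/8) — PASS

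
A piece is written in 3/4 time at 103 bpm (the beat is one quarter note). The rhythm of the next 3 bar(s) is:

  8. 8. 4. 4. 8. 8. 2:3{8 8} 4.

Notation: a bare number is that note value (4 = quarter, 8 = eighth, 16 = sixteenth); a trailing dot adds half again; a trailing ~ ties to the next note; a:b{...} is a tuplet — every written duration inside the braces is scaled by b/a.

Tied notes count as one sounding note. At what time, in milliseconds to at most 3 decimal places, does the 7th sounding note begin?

note 7 onset = 6b = 3495.146ms

1. 0.0ms @ 0 + 436.893ms (3/4)
2. 436.893ms @ 3/4 + 436.893ms (3/4)
3. 873.786ms @ 3/2 + 873.786ms (3/2)
4. 1747.573ms @ 3 + 873.786ms (3/2)
5. 2621.359ms @ 9/2 + 436.893ms (3/4)
6. 3058.252ms @ 21/4 + 436.893ms (3/4)
7. 3495.146ms @ 6 + 436.893ms (3/4)
8. 3932.039ms @ 27/4 + 436.893ms (3/4)
9. 4368.932ms @ 15/2 + 873.786ms (3/2)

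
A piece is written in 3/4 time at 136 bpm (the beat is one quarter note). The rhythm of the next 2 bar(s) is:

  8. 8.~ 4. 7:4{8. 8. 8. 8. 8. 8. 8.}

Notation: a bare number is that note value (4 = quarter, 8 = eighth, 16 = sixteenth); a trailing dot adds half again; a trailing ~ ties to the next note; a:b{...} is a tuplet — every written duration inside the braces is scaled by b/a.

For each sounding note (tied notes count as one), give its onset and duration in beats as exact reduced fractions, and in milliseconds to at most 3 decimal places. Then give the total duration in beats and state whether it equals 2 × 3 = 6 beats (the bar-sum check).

1) 0.0ms=0b +330.882ms=3/4b
2) 330.882ms=3/4b +992.647ms=9/4b
3) 1323.529ms=3b +189.076ms=3/7b
4) 1512.605ms=24/7b +189.076ms=3/7b
5) 1701.681ms=27/7b +189.076ms=3/7b
6) 1890.756ms=30/7b +189.076ms=3/7b
7) 2079.832ms=33/7b +189.076ms=3/7b
8) 2268.908ms=36/7b +189.076ms=3/7b
9) 2457.983ms=39/7b +189.076ms=3/7b
Σ=6b of 6 (136bpm 3/4) — PASS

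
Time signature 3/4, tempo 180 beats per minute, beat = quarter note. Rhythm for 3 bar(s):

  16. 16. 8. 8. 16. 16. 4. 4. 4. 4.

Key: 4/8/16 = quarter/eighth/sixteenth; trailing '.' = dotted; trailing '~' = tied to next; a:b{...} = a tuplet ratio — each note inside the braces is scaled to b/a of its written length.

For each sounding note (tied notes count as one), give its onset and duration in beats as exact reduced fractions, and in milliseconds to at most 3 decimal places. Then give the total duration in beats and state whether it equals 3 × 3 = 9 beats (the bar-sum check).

1) 0.0ms=0b +125.0ms=3/8b
2) 125.0ms=3/8b +125.0ms=3/8b
3) 250.0ms=3/4b +250.0ms=3/4b
4) 500.0ms=3/2b +250.0ms=3/4b
5) 750.0ms=9/4b +125.0ms=3/8b
6) 875.0ms=21/8b +125.0ms=3/8b
7) 1000.0ms=3b +500.0ms=3/2b
8) 1500.0ms=9/2b +500.0ms=3/2b
9) 2000.0ms=6b +500.0ms=3/2b
10) 2500.0ms=15/2b +500.0ms=3/2b
Σ=9b of 9 (180bpm 3/4) — PASS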